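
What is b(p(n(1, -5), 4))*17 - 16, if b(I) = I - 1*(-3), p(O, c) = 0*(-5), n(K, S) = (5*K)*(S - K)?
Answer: 35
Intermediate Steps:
n(K, S) = 5*K*(S - K)
p(O, c) = 0
b(I) = 3 + I (b(I) = I + 3 = 3 + I)
b(p(n(1, -5), 4))*17 - 16 = (3 + 0)*17 - 16 = 3*17 - 16 = 51 - 16 = 35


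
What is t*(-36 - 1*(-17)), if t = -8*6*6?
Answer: 5472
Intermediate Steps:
t = -288 (t = -48*6 = -288)
t*(-36 - 1*(-17)) = -288*(-36 - 1*(-17)) = -288*(-36 + 17) = -288*(-19) = 5472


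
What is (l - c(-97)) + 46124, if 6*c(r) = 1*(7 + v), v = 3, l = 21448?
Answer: 202711/3 ≈ 67570.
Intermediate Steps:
c(r) = 5/3 (c(r) = (1*(7 + 3))/6 = (1*10)/6 = (⅙)*10 = 5/3)
(l - c(-97)) + 46124 = (21448 - 1*5/3) + 46124 = (21448 - 5/3) + 46124 = 64339/3 + 46124 = 202711/3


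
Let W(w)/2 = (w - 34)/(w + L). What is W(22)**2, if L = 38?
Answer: 4/25 ≈ 0.16000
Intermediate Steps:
W(w) = 2*(-34 + w)/(38 + w) (W(w) = 2*((w - 34)/(w + 38)) = 2*((-34 + w)/(38 + w)) = 2*(-34 + w)/(38 + w))
W(22)**2 = (2*(-34 + 22)/(38 + 22))**2 = (2*(-12)/60)**2 = (2*(1/60)*(-12))**2 = (-2/5)**2 = 4/25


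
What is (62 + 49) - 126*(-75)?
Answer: 9561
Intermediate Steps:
(62 + 49) - 126*(-75) = 111 + 9450 = 9561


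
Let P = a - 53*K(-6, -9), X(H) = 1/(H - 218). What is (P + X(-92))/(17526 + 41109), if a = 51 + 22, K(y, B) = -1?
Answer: 39059/18176850 ≈ 0.0021488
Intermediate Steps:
X(H) = 1/(-218 + H)
a = 73
P = 126 (P = 73 - 53*(-1) = 73 + 53 = 126)
(P + X(-92))/(17526 + 41109) = (126 + 1/(-218 - 92))/(17526 + 41109) = (126 + 1/(-310))/58635 = (126 - 1/310)*(1/58635) = (39059/310)*(1/58635) = 39059/18176850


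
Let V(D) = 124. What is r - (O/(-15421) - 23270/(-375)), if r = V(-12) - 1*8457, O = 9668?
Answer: -9708783709/1156575 ≈ -8394.4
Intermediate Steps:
r = -8333 (r = 124 - 1*8457 = 124 - 8457 = -8333)
r - (O/(-15421) - 23270/(-375)) = -8333 - (9668/(-15421) - 23270/(-375)) = -8333 - (9668*(-1/15421) - 23270*(-1/375)) = -8333 - (-9668/15421 + 4654/75) = -8333 - 1*71044234/1156575 = -8333 - 71044234/1156575 = -9708783709/1156575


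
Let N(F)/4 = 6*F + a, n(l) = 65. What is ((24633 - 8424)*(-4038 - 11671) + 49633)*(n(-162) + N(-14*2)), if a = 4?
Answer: 150455330868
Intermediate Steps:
N(F) = 16 + 24*F (N(F) = 4*(6*F + 4) = 4*(4 + 6*F) = 16 + 24*F)
((24633 - 8424)*(-4038 - 11671) + 49633)*(n(-162) + N(-14*2)) = ((24633 - 8424)*(-4038 - 11671) + 49633)*(65 + (16 + 24*(-14*2))) = (16209*(-15709) + 49633)*(65 + (16 + 24*(-28))) = (-254627181 + 49633)*(65 + (16 - 672)) = -254577548*(65 - 656) = -254577548*(-591) = 150455330868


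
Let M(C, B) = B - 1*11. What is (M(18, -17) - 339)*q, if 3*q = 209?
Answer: -76703/3 ≈ -25568.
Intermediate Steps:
q = 209/3 (q = (⅓)*209 = 209/3 ≈ 69.667)
M(C, B) = -11 + B (M(C, B) = B - 11 = -11 + B)
(M(18, -17) - 339)*q = ((-11 - 17) - 339)*(209/3) = (-28 - 339)*(209/3) = -367*209/3 = -76703/3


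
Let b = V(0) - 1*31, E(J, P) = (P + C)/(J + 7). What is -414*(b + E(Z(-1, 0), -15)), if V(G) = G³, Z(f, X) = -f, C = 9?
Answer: 26289/2 ≈ 13145.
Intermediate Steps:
E(J, P) = (9 + P)/(7 + J) (E(J, P) = (P + 9)/(J + 7) = (9 + P)/(7 + J))
b = -31 (b = 0³ - 1*31 = 0 - 31 = -31)
-414*(b + E(Z(-1, 0), -15)) = -414*(-31 + (9 - 15)/(7 - 1*(-1))) = -414*(-31 - 6/(7 + 1)) = -414*(-31 - 6/8) = -414*(-31 + (⅛)*(-6)) = -414*(-31 - ¾) = -414*(-127/4) = 26289/2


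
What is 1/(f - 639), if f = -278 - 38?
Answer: -1/955 ≈ -0.0010471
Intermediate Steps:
f = -316
1/(f - 639) = 1/(-316 - 639) = 1/(-955) = -1/955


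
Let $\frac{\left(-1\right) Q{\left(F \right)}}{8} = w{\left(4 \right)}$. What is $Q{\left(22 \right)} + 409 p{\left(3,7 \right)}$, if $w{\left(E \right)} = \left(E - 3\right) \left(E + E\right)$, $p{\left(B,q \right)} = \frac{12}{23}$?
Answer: $\frac{3436}{23} \approx 149.39$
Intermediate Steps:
$p{\left(B,q \right)} = \frac{12}{23}$ ($p{\left(B,q \right)} = 12 \cdot \frac{1}{23} = \frac{12}{23}$)
$w{\left(E \right)} = 2 E \left(-3 + E\right)$ ($w{\left(E \right)} = \left(-3 + E\right) 2 E = 2 E \left(-3 + E\right)$)
$Q{\left(F \right)} = -64$ ($Q{\left(F \right)} = - 8 \cdot 2 \cdot 4 \left(-3 + 4\right) = - 8 \cdot 2 \cdot 4 \cdot 1 = \left(-8\right) 8 = -64$)
$Q{\left(22 \right)} + 409 p{\left(3,7 \right)} = -64 + 409 \cdot \frac{12}{23} = -64 + \frac{4908}{23} = \frac{3436}{23}$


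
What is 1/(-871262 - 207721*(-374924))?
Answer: 1/404536622292 ≈ 2.4720e-12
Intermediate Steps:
1/(-871262 - 207721*(-374924)) = -1/374924/(-1078983) = -1/1078983*(-1/374924) = 1/404536622292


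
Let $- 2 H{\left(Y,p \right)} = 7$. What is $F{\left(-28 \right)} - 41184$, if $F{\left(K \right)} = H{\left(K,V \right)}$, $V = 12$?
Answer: $- \frac{82375}{2} \approx -41188.0$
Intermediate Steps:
$H{\left(Y,p \right)} = - \frac{7}{2}$ ($H{\left(Y,p \right)} = \left(- \frac{1}{2}\right) 7 = - \frac{7}{2}$)
$F{\left(K \right)} = - \frac{7}{2}$
$F{\left(-28 \right)} - 41184 = - \frac{7}{2} - 41184 = - \frac{82375}{2}$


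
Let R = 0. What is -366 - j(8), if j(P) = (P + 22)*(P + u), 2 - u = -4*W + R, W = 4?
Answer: -1146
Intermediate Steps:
u = 18 (u = 2 - (-4*4 + 0) = 2 - (-16 + 0) = 2 - 1*(-16) = 2 + 16 = 18)
j(P) = (18 + P)*(22 + P) (j(P) = (P + 22)*(P + 18) = (22 + P)*(18 + P) = (18 + P)*(22 + P))
-366 - j(8) = -366 - (396 + 8**2 + 40*8) = -366 - (396 + 64 + 320) = -366 - 1*780 = -366 - 780 = -1146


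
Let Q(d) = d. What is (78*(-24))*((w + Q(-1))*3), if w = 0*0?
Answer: 5616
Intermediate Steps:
w = 0
(78*(-24))*((w + Q(-1))*3) = (78*(-24))*((0 - 1)*3) = -(-1872)*3 = -1872*(-3) = 5616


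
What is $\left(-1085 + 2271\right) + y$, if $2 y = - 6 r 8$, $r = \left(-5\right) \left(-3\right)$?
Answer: $826$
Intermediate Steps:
$r = 15$
$y = -360$ ($y = \frac{\left(-6\right) 15 \cdot 8}{2} = \frac{\left(-90\right) 8}{2} = \frac{1}{2} \left(-720\right) = -360$)
$\left(-1085 + 2271\right) + y = \left(-1085 + 2271\right) - 360 = 1186 - 360 = 826$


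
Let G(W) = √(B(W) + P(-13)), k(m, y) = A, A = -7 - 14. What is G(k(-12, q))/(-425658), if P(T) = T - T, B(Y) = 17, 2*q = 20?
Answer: -√17/425658 ≈ -9.6864e-6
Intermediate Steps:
q = 10 (q = (½)*20 = 10)
P(T) = 0
A = -21
k(m, y) = -21
G(W) = √17 (G(W) = √(17 + 0) = √17)
G(k(-12, q))/(-425658) = √17/(-425658) = √17*(-1/425658) = -√17/425658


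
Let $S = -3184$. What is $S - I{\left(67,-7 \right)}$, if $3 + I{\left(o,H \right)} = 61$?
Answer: $-3242$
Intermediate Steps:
$I{\left(o,H \right)} = 58$ ($I{\left(o,H \right)} = -3 + 61 = 58$)
$S - I{\left(67,-7 \right)} = -3184 - 58 = -3242$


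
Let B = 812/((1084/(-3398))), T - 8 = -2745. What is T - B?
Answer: -51933/271 ≈ -191.63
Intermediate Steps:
T = -2737 (T = 8 - 2745 = -2737)
B = -689794/271 (B = 812/((1084*(-1/3398))) = 812/(-542/1699) = 812*(-1699/542) = -689794/271 ≈ -2545.4)
T - B = -2737 - 1*(-689794/271) = -2737 + 689794/271 = -51933/271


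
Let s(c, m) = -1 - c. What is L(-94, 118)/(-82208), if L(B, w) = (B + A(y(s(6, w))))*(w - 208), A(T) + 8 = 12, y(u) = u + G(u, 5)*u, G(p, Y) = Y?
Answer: -2025/20552 ≈ -0.098531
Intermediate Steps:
y(u) = 6*u (y(u) = u + 5*u = 6*u)
A(T) = 4 (A(T) = -8 + 12 = 4)
L(B, w) = (-208 + w)*(4 + B) (L(B, w) = (B + 4)*(w - 208) = (4 + B)*(-208 + w) = (-208 + w)*(4 + B))
L(-94, 118)/(-82208) = (-832 - 208*(-94) + 4*118 - 94*118)/(-82208) = (-832 + 19552 + 472 - 11092)*(-1/82208) = 8100*(-1/82208) = -2025/20552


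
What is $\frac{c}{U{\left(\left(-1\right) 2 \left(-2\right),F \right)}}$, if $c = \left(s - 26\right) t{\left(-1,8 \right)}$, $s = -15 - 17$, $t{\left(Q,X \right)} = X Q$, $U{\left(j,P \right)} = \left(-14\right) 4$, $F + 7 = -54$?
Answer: $- \frac{58}{7} \approx -8.2857$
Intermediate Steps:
$F = -61$ ($F = -7 - 54 = -61$)
$U{\left(j,P \right)} = -56$
$t{\left(Q,X \right)} = Q X$
$s = -32$
$c = 464$ ($c = \left(-32 - 26\right) \left(\left(-1\right) 8\right) = \left(-58\right) \left(-8\right) = 464$)
$\frac{c}{U{\left(\left(-1\right) 2 \left(-2\right),F \right)}} = \frac{464}{-56} = 464 \left(- \frac{1}{56}\right) = - \frac{58}{7}$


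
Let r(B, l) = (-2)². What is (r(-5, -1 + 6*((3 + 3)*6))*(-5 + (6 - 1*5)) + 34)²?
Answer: 324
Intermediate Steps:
r(B, l) = 4
(r(-5, -1 + 6*((3 + 3)*6))*(-5 + (6 - 1*5)) + 34)² = (4*(-5 + (6 - 1*5)) + 34)² = (4*(-5 + (6 - 5)) + 34)² = (4*(-5 + 1) + 34)² = (4*(-4) + 34)² = (-16 + 34)² = 18² = 324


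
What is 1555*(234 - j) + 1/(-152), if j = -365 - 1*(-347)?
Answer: 59562719/152 ≈ 3.9186e+5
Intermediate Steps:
j = -18 (j = -365 + 347 = -18)
1555*(234 - j) + 1/(-152) = 1555*(234 - 1*(-18)) + 1/(-152) = 1555*(234 + 18) - 1/152 = 1555*252 - 1/152 = 391860 - 1/152 = 59562719/152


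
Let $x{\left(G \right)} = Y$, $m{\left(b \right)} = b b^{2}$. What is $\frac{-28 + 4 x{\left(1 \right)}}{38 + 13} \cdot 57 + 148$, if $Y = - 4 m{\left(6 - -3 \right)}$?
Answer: $- \frac{219632}{17} \approx -12920.0$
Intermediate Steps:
$m{\left(b \right)} = b^{3}$
$Y = -2916$ ($Y = - 4 \left(6 - -3\right)^{3} = - 4 \left(6 + 3\right)^{3} = - 4 \cdot 9^{3} = \left(-4\right) 729 = -2916$)
$x{\left(G \right)} = -2916$
$\frac{-28 + 4 x{\left(1 \right)}}{38 + 13} \cdot 57 + 148 = \frac{-28 + 4 \left(-2916\right)}{38 + 13} \cdot 57 + 148 = \frac{-28 - 11664}{51} \cdot 57 + 148 = \left(-11692\right) \frac{1}{51} \cdot 57 + 148 = \left(- \frac{11692}{51}\right) 57 + 148 = - \frac{222148}{17} + 148 = - \frac{219632}{17}$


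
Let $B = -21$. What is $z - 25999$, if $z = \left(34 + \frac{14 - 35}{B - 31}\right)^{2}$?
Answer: $- \frac{67100775}{2704} \approx -24815.0$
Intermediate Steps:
$z = \frac{3200521}{2704}$ ($z = \left(34 + \frac{14 - 35}{-21 - 31}\right)^{2} = \left(34 - \frac{21}{-52}\right)^{2} = \left(34 - - \frac{21}{52}\right)^{2} = \left(34 + \frac{21}{52}\right)^{2} = \left(\frac{1789}{52}\right)^{2} = \frac{3200521}{2704} \approx 1183.6$)
$z - 25999 = \frac{3200521}{2704} - 25999 = - \frac{67100775}{2704}$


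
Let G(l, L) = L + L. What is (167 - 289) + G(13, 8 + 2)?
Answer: -102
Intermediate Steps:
G(l, L) = 2*L
(167 - 289) + G(13, 8 + 2) = (167 - 289) + 2*(8 + 2) = -122 + 2*10 = -122 + 20 = -102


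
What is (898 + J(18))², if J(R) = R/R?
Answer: 808201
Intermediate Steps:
J(R) = 1
(898 + J(18))² = (898 + 1)² = 899² = 808201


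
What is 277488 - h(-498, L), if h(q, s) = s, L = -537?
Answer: 278025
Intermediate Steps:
277488 - h(-498, L) = 277488 - 1*(-537) = 277488 + 537 = 278025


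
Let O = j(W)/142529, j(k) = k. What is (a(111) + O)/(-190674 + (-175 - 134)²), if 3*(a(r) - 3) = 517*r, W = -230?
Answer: -908954866/4522587699 ≈ -0.20098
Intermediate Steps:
a(r) = 3 + 517*r/3 (a(r) = 3 + (517*r)/3 = 3 + 517*r/3)
O = -230/142529 ≈ -0.0016137
(a(111) + O)/(-190674 + (-175 - 134)²) = ((3 + (517/3)*111) - 230/142529)/(-190674 + (-175 - 134)²) = ((3 + 19129) - 230/142529)/(-190674 + (-309)²) = (19132 - 230/142529)/(-190674 + 95481) = (2726864598/142529)/(-95193) = (2726864598/142529)*(-1/95193) = -908954866/4522587699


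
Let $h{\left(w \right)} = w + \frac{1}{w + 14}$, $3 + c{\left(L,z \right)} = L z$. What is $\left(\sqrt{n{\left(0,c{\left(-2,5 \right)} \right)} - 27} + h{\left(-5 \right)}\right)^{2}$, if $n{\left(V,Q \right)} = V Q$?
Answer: $\frac{\left(44 - 27 i \sqrt{3}\right)^{2}}{81} \approx -3.0988 - 50.807 i$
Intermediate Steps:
$c{\left(L,z \right)} = -3 + L z$
$n{\left(V,Q \right)} = Q V$
$h{\left(w \right)} = w + \frac{1}{14 + w}$
$\left(\sqrt{n{\left(0,c{\left(-2,5 \right)} \right)} - 27} + h{\left(-5 \right)}\right)^{2} = \left(\sqrt{\left(-3 - 10\right) 0 - 27} + \frac{1 + \left(-5\right)^{2} + 14 \left(-5\right)}{14 - 5}\right)^{2} = \left(\sqrt{\left(-3 - 10\right) 0 - 27} + \frac{1 + 25 - 70}{9}\right)^{2} = \left(\sqrt{\left(-13\right) 0 - 27} + \frac{1}{9} \left(-44\right)\right)^{2} = \left(\sqrt{0 - 27} - \frac{44}{9}\right)^{2} = \left(\sqrt{-27} - \frac{44}{9}\right)^{2} = \left(3 i \sqrt{3} - \frac{44}{9}\right)^{2} = \left(- \frac{44}{9} + 3 i \sqrt{3}\right)^{2}$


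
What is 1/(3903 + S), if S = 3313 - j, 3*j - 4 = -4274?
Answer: 3/25918 ≈ 0.00011575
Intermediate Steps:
j = -4270/3 (j = 4/3 + (1/3)*(-4274) = 4/3 - 4274/3 = -4270/3 ≈ -1423.3)
S = 14209/3 (S = 3313 - 1*(-4270/3) = 3313 + 4270/3 = 14209/3 ≈ 4736.3)
1/(3903 + S) = 1/(3903 + 14209/3) = 1/(25918/3) = 3/25918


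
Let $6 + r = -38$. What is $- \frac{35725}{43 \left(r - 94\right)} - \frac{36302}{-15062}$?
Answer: $\frac{376753009}{44688954} \approx 8.4306$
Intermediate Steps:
$r = -44$ ($r = -6 - 38 = -44$)
$- \frac{35725}{43 \left(r - 94\right)} - \frac{36302}{-15062} = - \frac{35725}{43 \left(-44 - 94\right)} - \frac{36302}{-15062} = - \frac{35725}{43 \left(-138\right)} - - \frac{18151}{7531} = - \frac{35725}{-5934} + \frac{18151}{7531} = \left(-35725\right) \left(- \frac{1}{5934}\right) + \frac{18151}{7531} = \frac{35725}{5934} + \frac{18151}{7531} = \frac{376753009}{44688954}$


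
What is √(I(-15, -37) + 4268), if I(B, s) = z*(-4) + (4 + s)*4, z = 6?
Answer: 4*√257 ≈ 64.125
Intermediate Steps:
I(B, s) = -8 + 4*s (I(B, s) = 6*(-4) + (4 + s)*4 = -24 + (16 + 4*s) = -8 + 4*s)
√(I(-15, -37) + 4268) = √((-8 + 4*(-37)) + 4268) = √((-8 - 148) + 4268) = √(-156 + 4268) = √4112 = 4*√257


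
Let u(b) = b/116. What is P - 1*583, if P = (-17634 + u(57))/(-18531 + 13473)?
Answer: -113338979/195576 ≈ -579.51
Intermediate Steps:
u(b) = b/116 (u(b) = b*(1/116) = b/116)
P = 681829/195576 (P = (-17634 + (1/116)*57)/(-18531 + 13473) = (-17634 + 57/116)/(-5058) = -2045487/116*(-1/5058) = 681829/195576 ≈ 3.4863)
P - 1*583 = 681829/195576 - 1*583 = 681829/195576 - 583 = -113338979/195576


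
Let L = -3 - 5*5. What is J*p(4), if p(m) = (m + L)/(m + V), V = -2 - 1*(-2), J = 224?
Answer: -1344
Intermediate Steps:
V = 0 (V = -2 + 2 = 0)
L = -28 (L = -3 - 25 = -28)
p(m) = (-28 + m)/m (p(m) = (m - 28)/(m + 0) = (-28 + m)/m)
J*p(4) = 224*((-28 + 4)/4) = 224*((¼)*(-24)) = 224*(-6) = -1344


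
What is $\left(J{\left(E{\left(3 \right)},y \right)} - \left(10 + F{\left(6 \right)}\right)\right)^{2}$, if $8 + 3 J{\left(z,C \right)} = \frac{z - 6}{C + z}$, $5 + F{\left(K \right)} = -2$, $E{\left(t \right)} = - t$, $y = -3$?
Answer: $\frac{961}{36} \approx 26.694$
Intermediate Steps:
$F{\left(K \right)} = -7$ ($F{\left(K \right)} = -5 - 2 = -7$)
$J{\left(z,C \right)} = - \frac{8}{3} + \frac{-6 + z}{3 \left(C + z\right)}$ ($J{\left(z,C \right)} = - \frac{8}{3} + \frac{\left(z - 6\right) \frac{1}{C + z}}{3} = - \frac{8}{3} + \frac{\left(-6 + z\right) \frac{1}{C + z}}{3} = - \frac{8}{3} + \frac{\frac{1}{C + z} \left(-6 + z\right)}{3} = - \frac{8}{3} + \frac{-6 + z}{3 \left(C + z\right)}$)
$\left(J{\left(E{\left(3 \right)},y \right)} - \left(10 + F{\left(6 \right)}\right)\right)^{2} = \left(\frac{-6 - -24 - 7 \left(\left(-1\right) 3\right)}{3 \left(-3 - 3\right)} - 3\right)^{2} = \left(\frac{-6 + 24 - -21}{3 \left(-3 - 3\right)} + \left(7 - 10\right)\right)^{2} = \left(\frac{-6 + 24 + 21}{3 \left(-6\right)} - 3\right)^{2} = \left(\frac{1}{3} \left(- \frac{1}{6}\right) 39 - 3\right)^{2} = \left(- \frac{13}{6} - 3\right)^{2} = \left(- \frac{31}{6}\right)^{2} = \frac{961}{36}$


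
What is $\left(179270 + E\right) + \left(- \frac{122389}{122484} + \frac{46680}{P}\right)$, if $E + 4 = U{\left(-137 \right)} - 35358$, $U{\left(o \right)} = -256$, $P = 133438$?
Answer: $\frac{1173920273050261}{8172009996} \approx 1.4365 \cdot 10^{5}$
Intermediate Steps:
$E = -35618$ ($E = -4 - 35614 = -35618$)
$\left(179270 + E\right) + \left(- \frac{122389}{122484} + \frac{46680}{P}\right) = \left(179270 - 35618\right) + \left(- \frac{122389}{122484} + \frac{46680}{133438}\right) = 143652 + \left(\left(-122389\right) \frac{1}{122484} + 46680 \cdot \frac{1}{133438}\right) = 143652 + \left(- \frac{122389}{122484} + \frac{23340}{66719}\right) = 143652 - \frac{5306895131}{8172009996} = \frac{1173920273050261}{8172009996}$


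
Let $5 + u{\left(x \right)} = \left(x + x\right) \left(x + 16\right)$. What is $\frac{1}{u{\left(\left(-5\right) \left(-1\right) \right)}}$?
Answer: $\frac{1}{205} \approx 0.0048781$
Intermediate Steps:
$u{\left(x \right)} = -5 + 2 x \left(16 + x\right)$ ($u{\left(x \right)} = -5 + \left(x + x\right) \left(x + 16\right) = -5 + 2 x \left(16 + x\right)$)
$\frac{1}{u{\left(\left(-5\right) \left(-1\right) \right)}} = \frac{1}{-5 + 2 \left(\left(-5\right) \left(-1\right)\right)^{2} + 32 \left(\left(-5\right) \left(-1\right)\right)} = \frac{1}{-5 + 2 \cdot 5^{2} + 32 \cdot 5} = \frac{1}{-5 + 2 \cdot 25 + 160} = \frac{1}{-5 + 50 + 160} = \frac{1}{205}$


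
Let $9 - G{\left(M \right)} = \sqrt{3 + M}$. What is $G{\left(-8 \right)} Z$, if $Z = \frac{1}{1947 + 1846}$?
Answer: $\frac{9}{3793} - \frac{i \sqrt{5}}{3793} \approx 0.0023728 - 0.00058953 i$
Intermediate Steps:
$G{\left(M \right)} = 9 - \sqrt{3 + M}$
$Z = \frac{1}{3793} \approx 0.00026364$
$G{\left(-8 \right)} Z = \left(9 - \sqrt{3 - 8}\right) \frac{1}{3793} = \left(9 - \sqrt{-5}\right) \frac{1}{3793} = \left(9 - i \sqrt{5}\right) \frac{1}{3793} = \frac{9}{3793} - \frac{i \sqrt{5}}{3793}$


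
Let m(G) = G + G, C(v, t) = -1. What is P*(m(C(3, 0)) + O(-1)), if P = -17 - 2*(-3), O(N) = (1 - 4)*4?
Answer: 154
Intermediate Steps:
O(N) = -12 (O(N) = -3*4 = -12)
m(G) = 2*G
P = -11 (P = -17 - 1*(-6) = -17 + 6 = -11)
P*(m(C(3, 0)) + O(-1)) = -11*(2*(-1) - 12) = -11*(-2 - 12) = -11*(-14) = 154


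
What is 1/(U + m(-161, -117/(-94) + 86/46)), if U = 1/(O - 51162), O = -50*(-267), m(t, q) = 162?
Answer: 37812/6125543 ≈ 0.0061728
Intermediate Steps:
O = 13350
U = -1/37812 (U = 1/(13350 - 51162) = 1/(-37812) = -1/37812 ≈ -2.6447e-5)
1/(U + m(-161, -117/(-94) + 86/46)) = 1/(-1/37812 + 162) = 1/(6125543/37812) = 37812/6125543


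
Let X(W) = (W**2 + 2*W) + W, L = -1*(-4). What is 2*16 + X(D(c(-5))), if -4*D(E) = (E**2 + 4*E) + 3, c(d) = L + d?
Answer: 32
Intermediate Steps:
L = 4
c(d) = 4 + d
D(E) = -3/4 - E - E**2/4 (D(E) = -((E**2 + 4*E) + 3)/4 = -(3 + E**2 + 4*E)/4 = -3/4 - E - E**2/4)
X(W) = W**2 + 3*W
2*16 + X(D(c(-5))) = 2*16 + (-3/4 - (4 - 5) - (4 - 5)**2/4)*(3 + (-3/4 - (4 - 5) - (4 - 5)**2/4)) = 32 + (-3/4 - 1*(-1) - 1/4*(-1)**2)*(3 + (-3/4 - 1*(-1) - 1/4*(-1)**2)) = 32 + (-3/4 + 1 - 1/4*1)*(3 + (-3/4 + 1 - 1/4*1)) = 32 + (-3/4 + 1 - 1/4)*(3 + (-3/4 + 1 - 1/4)) = 32 + 0*(3 + 0) = 32 + 0*3 = 32 + 0 = 32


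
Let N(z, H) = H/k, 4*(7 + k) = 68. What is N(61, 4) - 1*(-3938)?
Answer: 19692/5 ≈ 3938.4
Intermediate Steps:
k = 10 (k = -7 + (¼)*68 = -7 + 17 = 10)
N(z, H) = H/10
N(61, 4) - 1*(-3938) = (⅒)*4 - 1*(-3938) = ⅖ + 3938 = 19692/5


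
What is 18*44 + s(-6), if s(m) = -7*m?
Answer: 834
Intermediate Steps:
18*44 + s(-6) = 18*44 - 7*(-6) = 792 + 42 = 834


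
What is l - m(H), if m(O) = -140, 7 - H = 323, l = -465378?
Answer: -465238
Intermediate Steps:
H = -316 (H = 7 - 1*323 = 7 - 323 = -316)
l - m(H) = -465378 - 1*(-140) = -465378 + 140 = -465238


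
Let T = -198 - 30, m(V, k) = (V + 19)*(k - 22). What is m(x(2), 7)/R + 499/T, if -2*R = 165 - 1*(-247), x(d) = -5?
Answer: -27457/23484 ≈ -1.1692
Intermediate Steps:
R = -206 (R = -(165 - 1*(-247))/2 = -(165 + 247)/2 = -½*412 = -206)
m(V, k) = (-22 + k)*(19 + V) (m(V, k) = (19 + V)*(-22 + k) = (-22 + k)*(19 + V))
T = -228
m(x(2), 7)/R + 499/T = (-418 - 22*(-5) + 19*7 - 5*7)/(-206) + 499/(-228) = (-418 + 110 + 133 - 35)*(-1/206) + 499*(-1/228) = -210*(-1/206) - 499/228 = 105/103 - 499/228 = -27457/23484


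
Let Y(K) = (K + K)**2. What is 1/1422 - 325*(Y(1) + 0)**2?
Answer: -7394399/1422 ≈ -5200.0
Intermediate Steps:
Y(K) = 4*K**2 (Y(K) = (2*K)**2 = 4*K**2)
1/1422 - 325*(Y(1) + 0)**2 = 1/1422 - 325*(4*1**2 + 0)**2 = 1/1422 - 325*(4*1 + 0)**2 = 1/1422 - 325*(4 + 0)**2 = 1/1422 - 325*4**2 = 1/1422 - 325*16 = 1/1422 - 5200 = -7394399/1422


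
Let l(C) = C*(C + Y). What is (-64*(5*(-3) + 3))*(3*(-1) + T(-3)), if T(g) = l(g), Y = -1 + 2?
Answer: 2304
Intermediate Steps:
Y = 1
l(C) = C*(1 + C) (l(C) = C*(C + 1) = C*(1 + C))
T(g) = g*(1 + g)
(-64*(5*(-3) + 3))*(3*(-1) + T(-3)) = (-64*(5*(-3) + 3))*(3*(-1) - 3*(1 - 3)) = (-64*(-15 + 3))*(-3 - 3*(-2)) = (-64*(-12))*(-3 + 6) = 768*3 = 2304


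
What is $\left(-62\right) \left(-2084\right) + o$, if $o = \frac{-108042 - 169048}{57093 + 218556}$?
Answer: $\frac{3237798082}{25059} \approx 1.2921 \cdot 10^{5}$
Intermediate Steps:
$o = - \frac{25190}{25059}$ ($o = - \frac{277090}{275649} = \left(-277090\right) \frac{1}{275649} = - \frac{25190}{25059} \approx -1.0052$)
$\left(-62\right) \left(-2084\right) + o = \left(-62\right) \left(-2084\right) - \frac{25190}{25059} = 129208 - \frac{25190}{25059} = \frac{3237798082}{25059}$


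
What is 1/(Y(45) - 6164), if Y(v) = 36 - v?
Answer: -1/6173 ≈ -0.00016200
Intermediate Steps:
1/(Y(45) - 6164) = 1/((36 - 1*45) - 6164) = 1/((36 - 45) - 6164) = 1/(-9 - 6164) = 1/(-6173) = -1/6173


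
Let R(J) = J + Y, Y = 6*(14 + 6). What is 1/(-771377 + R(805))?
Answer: -1/770452 ≈ -1.2979e-6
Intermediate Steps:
Y = 120 (Y = 6*20 = 120)
R(J) = 120 + J (R(J) = J + 120 = 120 + J)
1/(-771377 + R(805)) = 1/(-771377 + (120 + 805)) = 1/(-771377 + 925) = 1/(-770452) = -1/770452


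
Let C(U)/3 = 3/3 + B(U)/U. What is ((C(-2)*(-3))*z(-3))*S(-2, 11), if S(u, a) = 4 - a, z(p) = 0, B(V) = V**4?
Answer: 0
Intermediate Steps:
C(U) = 3 + 3*U**3 (C(U) = 3*(3/3 + U**4/U) = 3*(3*(1/3) + U**3) = 3*(1 + U**3) = 3 + 3*U**3)
((C(-2)*(-3))*z(-3))*S(-2, 11) = (((3 + 3*(-2)**3)*(-3))*0)*(4 - 1*11) = (((3 + 3*(-8))*(-3))*0)*(4 - 11) = (((3 - 24)*(-3))*0)*(-7) = (-21*(-3)*0)*(-7) = (63*0)*(-7) = 0*(-7) = 0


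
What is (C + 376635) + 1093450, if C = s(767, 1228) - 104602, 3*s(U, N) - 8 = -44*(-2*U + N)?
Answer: 4109921/3 ≈ 1.3700e+6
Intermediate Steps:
s(U, N) = 8/3 - 44*N/3 + 88*U/3 (s(U, N) = 8/3 + (-44*(-2*U + N))/3 = 8/3 + (-44*(N - 2*U))/3 = 8/3 + (-44*N + 88*U)/3 = 8/3 + (-44*N/3 + 88*U/3) = 8/3 - 44*N/3 + 88*U/3)
C = -300334/3 (C = (8/3 - 44/3*1228 + (88/3)*767) - 104602 = (8/3 - 54032/3 + 67496/3) - 104602 = 13472/3 - 104602 = -300334/3 ≈ -1.0011e+5)
(C + 376635) + 1093450 = (-300334/3 + 376635) + 1093450 = 829571/3 + 1093450 = 4109921/3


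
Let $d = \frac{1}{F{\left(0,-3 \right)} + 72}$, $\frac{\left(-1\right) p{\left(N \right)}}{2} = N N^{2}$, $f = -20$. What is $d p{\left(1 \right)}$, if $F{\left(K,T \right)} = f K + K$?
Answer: $- \frac{1}{36} \approx -0.027778$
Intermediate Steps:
$F{\left(K,T \right)} = - 19 K$ ($F{\left(K,T \right)} = - 20 K + K = - 19 K$)
$p{\left(N \right)} = - 2 N^{3}$ ($p{\left(N \right)} = - 2 N N^{2} = - 2 N^{3}$)
$d = \frac{1}{72}$ ($d = \frac{1}{\left(-19\right) 0 + 72} = \frac{1}{0 + 72} = \frac{1}{72} \approx 0.013889$)
$d p{\left(1 \right)} = \frac{\left(-2\right) 1^{3}}{72} = \frac{\left(-2\right) 1}{72} = \frac{1}{72} \left(-2\right) = - \frac{1}{36}$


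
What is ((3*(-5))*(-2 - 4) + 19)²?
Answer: 11881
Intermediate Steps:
((3*(-5))*(-2 - 4) + 19)² = (-15*(-6) + 19)² = (90 + 19)² = 109² = 11881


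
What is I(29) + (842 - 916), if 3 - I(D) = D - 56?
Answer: -44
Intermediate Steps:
I(D) = 59 - D (I(D) = 3 - (D - 56) = 3 - (-56 + D) = 3 + (56 - D) = 59 - D)
I(29) + (842 - 916) = (59 - 1*29) + (842 - 916) = (59 - 29) - 74 = 30 - 74 = -44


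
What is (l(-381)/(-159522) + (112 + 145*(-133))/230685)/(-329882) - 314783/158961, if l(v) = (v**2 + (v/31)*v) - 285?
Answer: -170937603741119580353/86321227268582686380 ≈ -1.9802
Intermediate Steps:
l(v) = -285 + 32*v**2/31 (l(v) = (v**2 + (v*(1/31))*v) - 285 = (v**2 + (v/31)*v) - 285 = (v**2 + v**2/31) - 285 = 32*v**2/31 - 285 = -285 + 32*v**2/31)
(l(-381)/(-159522) + (112 + 145*(-133))/230685)/(-329882) - 314783/158961 = ((-285 + (32/31)*(-381)**2)/(-159522) + (112 + 145*(-133))/230685)/(-329882) - 314783/158961 = ((-285 + (32/31)*145161)*(-1/159522) + (112 - 19285)*(1/230685))*(-1/329882) - 314783*1/158961 = ((-285 + 4645152/31)*(-1/159522) - 19173*1/230685)*(-1/329882) - 314783/158961 = ((4636317/31)*(-1/159522) - 913/10985)*(-1/329882) - 314783/158961 = (-1545439/1648394 - 913/10985)*(-1/329882) - 314783/158961 = -18481631137/18107608090*(-1/329882) - 314783/158961 = 18481631137/5973373971945380 - 314783/158961 = -170937603741119580353/86321227268582686380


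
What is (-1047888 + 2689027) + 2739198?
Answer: 4380337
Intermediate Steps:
(-1047888 + 2689027) + 2739198 = 1641139 + 2739198 = 4380337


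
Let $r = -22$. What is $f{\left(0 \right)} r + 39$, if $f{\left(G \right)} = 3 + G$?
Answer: $-27$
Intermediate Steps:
$f{\left(0 \right)} r + 39 = \left(3 + 0\right) \left(-22\right) + 39 = 3 \left(-22\right) + 39 = -66 + 39 = -27$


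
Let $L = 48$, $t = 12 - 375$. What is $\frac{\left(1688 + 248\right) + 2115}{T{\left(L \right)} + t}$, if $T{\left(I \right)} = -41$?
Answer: $- \frac{4051}{404} \approx -10.027$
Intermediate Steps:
$t = -363$ ($t = 12 - 375 = -363$)
$\frac{\left(1688 + 248\right) + 2115}{T{\left(L \right)} + t} = \frac{\left(1688 + 248\right) + 2115}{-41 - 363} = \frac{1936 + 2115}{-404} = 4051 \left(- \frac{1}{404}\right) = - \frac{4051}{404}$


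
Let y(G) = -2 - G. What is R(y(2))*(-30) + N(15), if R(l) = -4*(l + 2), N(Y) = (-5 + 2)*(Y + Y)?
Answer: -330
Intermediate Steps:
N(Y) = -6*Y
R(l) = -8 - 4*l (R(l) = -4*(2 + l) = -8 - 4*l)
R(y(2))*(-30) + N(15) = (-8 - 4*(-2 - 1*2))*(-30) - 6*15 = (-8 - 4*(-2 - 2))*(-30) - 90 = (-8 - 4*(-4))*(-30) - 90 = (-8 + 16)*(-30) - 90 = 8*(-30) - 90 = -240 - 90 = -330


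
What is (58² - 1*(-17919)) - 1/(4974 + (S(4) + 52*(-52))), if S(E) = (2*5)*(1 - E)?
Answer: 47673919/2240 ≈ 21283.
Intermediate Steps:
S(E) = 10 - 10*E (S(E) = 10*(1 - E) = 10 - 10*E)
(58² - 1*(-17919)) - 1/(4974 + (S(4) + 52*(-52))) = (58² - 1*(-17919)) - 1/(4974 + ((10 - 10*4) + 52*(-52))) = (3364 + 17919) - 1/(4974 + ((10 - 40) - 2704)) = 21283 - 1/(4974 + (-30 - 2704)) = 21283 - 1/(4974 - 2734) = 21283 - 1/2240 = 47673919/2240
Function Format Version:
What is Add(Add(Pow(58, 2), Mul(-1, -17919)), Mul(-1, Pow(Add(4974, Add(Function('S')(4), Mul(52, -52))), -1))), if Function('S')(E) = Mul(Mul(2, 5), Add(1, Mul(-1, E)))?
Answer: Rational(47673919, 2240) ≈ 21283.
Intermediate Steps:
Function('S')(E) = Add(10, Mul(-10, E)) (Function('S')(E) = Mul(10, Add(1, Mul(-1, E))) = Add(10, Mul(-10, E)))
Add(Add(Pow(58, 2), Mul(-1, -17919)), Mul(-1, Pow(Add(4974, Add(Function('S')(4), Mul(52, -52))), -1))) = Add(Add(Pow(58, 2), Mul(-1, -17919)), Mul(-1, Pow(Add(4974, Add(Add(10, Mul(-10, 4)), Mul(52, -52))), -1))) = Add(Add(3364, 17919), Mul(-1, Pow(Add(4974, Add(Add(10, -40), -2704)), -1))) = Add(21283, Mul(-1, Pow(Add(4974, Add(-30, -2704)), -1))) = Add(21283, Mul(-1, Pow(Add(4974, -2734), -1))) = Add(21283, Mul(-1, Pow(2240, -1))) = Add(21283, Mul(-1, Rational(1, 2240))) = Add(21283, Rational(-1, 2240)) = Rational(47673919, 2240)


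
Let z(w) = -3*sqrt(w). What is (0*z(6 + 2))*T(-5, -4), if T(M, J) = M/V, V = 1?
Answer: 0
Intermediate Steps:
T(M, J) = M (T(M, J) = M/1 = M*1 = M)
(0*z(6 + 2))*T(-5, -4) = (0*(-3*sqrt(6 + 2)))*(-5) = (0*(-6*sqrt(2)))*(-5) = 0*(-5) = 0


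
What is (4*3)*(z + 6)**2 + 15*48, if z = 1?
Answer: 1308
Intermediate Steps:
(4*3)*(z + 6)**2 + 15*48 = (4*3)*(1 + 6)**2 + 15*48 = 12*7**2 + 720 = 12*49 + 720 = 588 + 720 = 1308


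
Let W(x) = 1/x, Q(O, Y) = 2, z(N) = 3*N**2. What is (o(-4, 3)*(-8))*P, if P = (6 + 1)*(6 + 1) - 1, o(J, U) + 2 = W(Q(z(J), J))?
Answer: 576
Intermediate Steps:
o(J, U) = -3/2 (o(J, U) = -2 + 1/2 = -3/2)
P = 48 (P = 7*7 - 1 = 49 - 1 = 48)
(o(-4, 3)*(-8))*P = -3/2*(-8)*48 = 12*48 = 576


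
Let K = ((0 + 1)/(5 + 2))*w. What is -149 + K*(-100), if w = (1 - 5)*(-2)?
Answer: -1843/7 ≈ -263.29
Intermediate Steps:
w = 8 (w = -4*(-2) = 8)
K = 8/7 (K = ((0 + 1)/(5 + 2))*8 = (1/7)*8 = (1*(⅐))*8 = (⅐)*8 = 8/7 ≈ 1.1429)
-149 + K*(-100) = -149 + (8/7)*(-100) = -149 - 800/7 = -1843/7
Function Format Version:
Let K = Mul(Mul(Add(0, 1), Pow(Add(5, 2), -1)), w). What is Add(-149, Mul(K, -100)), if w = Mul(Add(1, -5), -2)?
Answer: Rational(-1843, 7) ≈ -263.29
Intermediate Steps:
w = 8 (w = Mul(-4, -2) = 8)
K = Rational(8, 7) (K = Mul(Mul(Add(0, 1), Pow(Add(5, 2), -1)), 8) = Mul(Mul(1, Pow(7, -1)), 8) = Mul(Mul(1, Rational(1, 7)), 8) = Mul(Rational(1, 7), 8) = Rational(8, 7) ≈ 1.1429)
Add(-149, Mul(K, -100)) = Add(-149, Mul(Rational(8, 7), -100)) = Add(-149, Rational(-800, 7)) = Rational(-1843, 7)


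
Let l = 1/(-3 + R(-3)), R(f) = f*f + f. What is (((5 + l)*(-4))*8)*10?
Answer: -5120/3 ≈ -1706.7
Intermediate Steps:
R(f) = f + f**2 (R(f) = f**2 + f = f + f**2)
l = 1/3 (l = 1/(-3 - 3*(1 - 3)) = 1/(-3 - 3*(-2)) = 1/(-3 + 6) = 1/3 ≈ 0.33333)
(((5 + l)*(-4))*8)*10 = (((5 + 1/3)*(-4))*8)*10 = (((16/3)*(-4))*8)*10 = -64/3*8*10 = -512/3*10 = -5120/3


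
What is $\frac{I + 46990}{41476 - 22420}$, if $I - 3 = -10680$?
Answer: $\frac{36313}{19056} \approx 1.9056$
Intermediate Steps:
$I = -10677$ ($I = 3 - 10680 = -10677$)
$\frac{I + 46990}{41476 - 22420} = \frac{-10677 + 46990}{41476 - 22420} = \frac{36313}{41476 - 22420} = \frac{36313}{19056}$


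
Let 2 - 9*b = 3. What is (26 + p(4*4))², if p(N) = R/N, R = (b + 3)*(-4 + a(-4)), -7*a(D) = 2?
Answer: 4490161/7056 ≈ 636.36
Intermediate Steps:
b = -⅑ (b = 2/9 - ⅑*3 = 2/9 - ⅓ = -⅑ ≈ -0.11111)
a(D) = -2/7 (a(D) = -⅐*2 = -2/7)
R = -260/21 (R = (-⅑ + 3)*(-4 - 2/7) = (26/9)*(-30/7) = -260/21 ≈ -12.381)
p(N) = -260/(21*N)
(26 + p(4*4))² = (26 - 260/(21*(4*4)))² = (26 - 260/21/16)² = (26 - 260/21*1/16)² = (26 - 65/84)² = (2119/84)² = 4490161/7056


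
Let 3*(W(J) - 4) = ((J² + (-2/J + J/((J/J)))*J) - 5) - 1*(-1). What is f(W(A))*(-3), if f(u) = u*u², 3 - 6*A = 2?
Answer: -1295029/52488 ≈ -24.673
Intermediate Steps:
A = ⅙ (A = ½ - ⅙*2 = ½ - ⅓ = ⅙ ≈ 0.16667)
W(J) = 8/3 + J²/3 + J*(J - 2/J)/3 (W(J) = 4 + (((J² + (-2/J + J/((J/J)))*J) - 5) - 1*(-1))/3 = 4 + (((J² + (-2/J + J/1)*J) - 5) + 1)/3 = 4 + (((J² + (-2/J + J*1)*J) - 5) + 1)/3 = 4 + (((J² + (-2/J + J)*J) - 5) + 1)/3 = 4 + (((J² + (J - 2/J)*J) - 5) + 1)/3 = 4 + (((J² + J*(J - 2/J)) - 5) + 1)/3 = 4 + ((-5 + J² + J*(J - 2/J)) + 1)/3 = 4 + (-4 + J² + J*(J - 2/J))/3 = 4 + (-4/3 + J²/3 + J*(J - 2/J)/3) = 8/3 + J²/3 + J*(J - 2/J)/3)
f(u) = u³
f(W(A))*(-3) = (2 + 2*(⅙)²/3)³*(-3) = (2 + (⅔)*(1/36))³*(-3) = (2 + 1/54)³*(-3) = (109/54)³*(-3) = (1295029/157464)*(-3) = -1295029/52488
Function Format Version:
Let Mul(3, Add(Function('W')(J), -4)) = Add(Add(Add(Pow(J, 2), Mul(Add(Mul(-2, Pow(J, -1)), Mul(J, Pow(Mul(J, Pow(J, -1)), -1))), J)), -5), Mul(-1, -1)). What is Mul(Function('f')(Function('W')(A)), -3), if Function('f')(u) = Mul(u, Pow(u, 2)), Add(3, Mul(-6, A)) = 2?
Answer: Rational(-1295029, 52488) ≈ -24.673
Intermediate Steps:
A = Rational(1, 6) (A = Add(Rational(1, 2), Mul(Rational(-1, 6), 2)) = Add(Rational(1, 2), Rational(-1, 3)) = Rational(1, 6) ≈ 0.16667)
Function('W')(J) = Add(Rational(8, 3), Mul(Rational(1, 3), Pow(J, 2)), Mul(Rational(1, 3), J, Add(J, Mul(-2, Pow(J, -1))))) (Function('W')(J) = Add(4, Mul(Rational(1, 3), Add(Add(Add(Pow(J, 2), Mul(Add(Mul(-2, Pow(J, -1)), Mul(J, Pow(Mul(J, Pow(J, -1)), -1))), J)), -5), Mul(-1, -1)))) = Add(4, Mul(Rational(1, 3), Add(Add(Add(Pow(J, 2), Mul(Add(Mul(-2, Pow(J, -1)), Mul(J, Pow(1, -1))), J)), -5), 1))) = Add(4, Mul(Rational(1, 3), Add(Add(Add(Pow(J, 2), Mul(Add(Mul(-2, Pow(J, -1)), Mul(J, 1)), J)), -5), 1))) = Add(4, Mul(Rational(1, 3), Add(Add(Add(Pow(J, 2), Mul(Add(Mul(-2, Pow(J, -1)), J), J)), -5), 1))) = Add(4, Mul(Rational(1, 3), Add(Add(Add(Pow(J, 2), Mul(Add(J, Mul(-2, Pow(J, -1))), J)), -5), 1))) = Add(4, Mul(Rational(1, 3), Add(Add(Add(Pow(J, 2), Mul(J, Add(J, Mul(-2, Pow(J, -1))))), -5), 1))) = Add(4, Mul(Rational(1, 3), Add(Add(-5, Pow(J, 2), Mul(J, Add(J, Mul(-2, Pow(J, -1))))), 1))) = Add(4, Mul(Rational(1, 3), Add(-4, Pow(J, 2), Mul(J, Add(J, Mul(-2, Pow(J, -1))))))) = Add(4, Add(Rational(-4, 3), Mul(Rational(1, 3), Pow(J, 2)), Mul(Rational(1, 3), J, Add(J, Mul(-2, Pow(J, -1)))))) = Add(Rational(8, 3), Mul(Rational(1, 3), Pow(J, 2)), Mul(Rational(1, 3), J, Add(J, Mul(-2, Pow(J, -1))))))
Function('f')(u) = Pow(u, 3)
Mul(Function('f')(Function('W')(A)), -3) = Mul(Pow(Add(2, Mul(Rational(2, 3), Pow(Rational(1, 6), 2))), 3), -3) = Mul(Pow(Add(2, Mul(Rational(2, 3), Rational(1, 36))), 3), -3) = Mul(Pow(Add(2, Rational(1, 54)), 3), -3) = Mul(Pow(Rational(109, 54), 3), -3) = Mul(Rational(1295029, 157464), -3) = Rational(-1295029, 52488)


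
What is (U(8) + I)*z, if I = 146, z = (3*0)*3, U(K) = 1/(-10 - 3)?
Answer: 0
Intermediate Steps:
U(K) = -1/13 (U(K) = 1/(-13) = -1/13)
z = 0 (z = 0*3 = 0)
(U(8) + I)*z = (-1/13 + 146)*0 = (1897/13)*0 = 0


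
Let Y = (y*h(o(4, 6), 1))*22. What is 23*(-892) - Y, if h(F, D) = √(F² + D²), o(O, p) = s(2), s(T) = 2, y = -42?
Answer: -20516 + 924*√5 ≈ -18450.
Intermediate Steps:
o(O, p) = 2
h(F, D) = √(D² + F²)
Y = -924*√5 (Y = -42*√(1² + 2²)*22 = -42*√(1 + 4)*22 = -42*√5*22 = -924*√5 ≈ -2066.1)
23*(-892) - Y = 23*(-892) - (-924)*√5 = -20516 + 924*√5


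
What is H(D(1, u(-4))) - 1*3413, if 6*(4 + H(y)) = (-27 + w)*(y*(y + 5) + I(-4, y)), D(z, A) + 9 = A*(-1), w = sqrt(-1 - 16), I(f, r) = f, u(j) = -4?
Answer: -3399 - 2*I*sqrt(17)/3 ≈ -3399.0 - 2.7487*I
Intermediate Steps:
w = I*sqrt(17) (w = sqrt(-17) = I*sqrt(17) ≈ 4.1231*I)
D(z, A) = -9 - A (D(z, A) = -9 + A*(-1) = -9 - A)
H(y) = -4 + (-27 + I*sqrt(17))*(-4 + y*(5 + y))/6 (H(y) = -4 + ((-27 + I*sqrt(17))*(y*(y + 5) - 4))/6 = -4 + ((-27 + I*sqrt(17))*(y*(5 + y) - 4))/6 = -4 + ((-27 + I*sqrt(17))*(-4 + y*(5 + y)))/6 = -4 + (-27 + I*sqrt(17))*(-4 + y*(5 + y))/6)
H(D(1, u(-4))) - 1*3413 = (14 - 45*(-9 - 1*(-4))/2 - 9*(-9 - 1*(-4))**2/2 - 2*I*sqrt(17)/3 + I*sqrt(17)*(-9 - 1*(-4))**2/6 + 5*I*(-9 - 1*(-4))*sqrt(17)/6) - 1*3413 = (14 - 45*(-9 + 4)/2 - 9*(-9 + 4)**2/2 - 2*I*sqrt(17)/3 + I*sqrt(17)*(-9 + 4)**2/6 + 5*I*(-9 + 4)*sqrt(17)/6) - 3413 = (14 - 45/2*(-5) - 9/2*(-5)**2 - 2*I*sqrt(17)/3 + (1/6)*I*sqrt(17)*(-5)**2 + (5/6)*I*(-5)*sqrt(17)) - 3413 = (14 + 225/2 - 9/2*25 - 2*I*sqrt(17)/3 + (1/6)*I*sqrt(17)*25 - 25*I*sqrt(17)/6) - 3413 = (14 + 225/2 - 225/2 - 2*I*sqrt(17)/3 + 25*I*sqrt(17)/6 - 25*I*sqrt(17)/6) - 3413 = (14 - 2*I*sqrt(17)/3) - 3413 = -3399 - 2*I*sqrt(17)/3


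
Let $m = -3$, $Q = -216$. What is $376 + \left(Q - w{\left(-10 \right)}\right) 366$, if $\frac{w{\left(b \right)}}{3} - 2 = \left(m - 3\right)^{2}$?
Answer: $-120404$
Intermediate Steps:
$w{\left(b \right)} = 114$ ($w{\left(b \right)} = 6 + 3 \left(-3 - 3\right)^{2} = 6 + 3 \left(-6\right)^{2} = 6 + 3 \cdot 36 = 6 + 108 = 114$)
$376 + \left(Q - w{\left(-10 \right)}\right) 366 = 376 + \left(-216 - 114\right) 366 = 376 - 120780 = -120404$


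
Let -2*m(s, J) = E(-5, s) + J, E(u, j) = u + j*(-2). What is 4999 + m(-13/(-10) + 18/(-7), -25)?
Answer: 350891/70 ≈ 5012.7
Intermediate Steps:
E(u, j) = u - 2*j
m(s, J) = 5/2 + s - J/2 (m(s, J) = -((-5 - 2*s) + J)/2 = -(-5 + J - 2*s)/2 = 5/2 + s - J/2)
4999 + m(-13/(-10) + 18/(-7), -25) = 4999 + (5/2 + (-13/(-10) + 18/(-7)) - 1/2*(-25)) = 4999 + (5/2 + (-13*(-1/10) + 18*(-1/7)) + 25/2) = 4999 + (5/2 + (13/10 - 18/7) + 25/2) = 4999 + (5/2 - 89/70 + 25/2) = 4999 + 961/70 = 350891/70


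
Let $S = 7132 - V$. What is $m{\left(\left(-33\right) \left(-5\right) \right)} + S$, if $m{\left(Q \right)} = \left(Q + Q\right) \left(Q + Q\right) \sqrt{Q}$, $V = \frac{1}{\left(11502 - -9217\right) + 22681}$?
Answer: $\frac{309528799}{43400} + 108900 \sqrt{165} \approx 1.406 \cdot 10^{6}$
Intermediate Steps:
$V = \frac{1}{43400}$ ($V = \frac{1}{\left(11502 + 9217\right) + 22681} = \frac{1}{20719 + 22681} = \frac{1}{43400} \approx 2.3041 \cdot 10^{-5}$)
$m{\left(Q \right)} = 4 Q^{\frac{5}{2}}$ ($m{\left(Q \right)} = 2 Q 2 Q \sqrt{Q} = 4 Q^{2} \sqrt{Q} = 4 Q^{\frac{5}{2}}$)
$S = \frac{309528799}{43400}$ ($S = 7132 - \frac{1}{43400} = \frac{309528799}{43400} \approx 7132.0$)
$m{\left(\left(-33\right) \left(-5\right) \right)} + S = 4 \left(\left(-33\right) \left(-5\right)\right)^{\frac{5}{2}} + \frac{309528799}{43400} = 4 \cdot 165^{\frac{5}{2}} + \frac{309528799}{43400} = 4 \cdot 27225 \sqrt{165} + \frac{309528799}{43400} = 108900 \sqrt{165} + \frac{309528799}{43400} = \frac{309528799}{43400} + 108900 \sqrt{165}$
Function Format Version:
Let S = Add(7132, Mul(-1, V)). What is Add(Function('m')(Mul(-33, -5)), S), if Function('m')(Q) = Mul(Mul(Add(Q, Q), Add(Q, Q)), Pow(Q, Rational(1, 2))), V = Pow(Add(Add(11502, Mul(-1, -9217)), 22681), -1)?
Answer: Add(Rational(309528799, 43400), Mul(108900, Pow(165, Rational(1, 2)))) ≈ 1.4060e+6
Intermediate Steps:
V = Rational(1, 43400) (V = Pow(Add(Add(11502, 9217), 22681), -1) = Pow(Add(20719, 22681), -1) = Pow(43400, -1) = Rational(1, 43400) ≈ 2.3041e-5)
Function('m')(Q) = Mul(4, Pow(Q, Rational(5, 2))) (Function('m')(Q) = Mul(Mul(Mul(2, Q), Mul(2, Q)), Pow(Q, Rational(1, 2))) = Mul(Mul(4, Pow(Q, 2)), Pow(Q, Rational(1, 2))) = Mul(4, Pow(Q, Rational(5, 2))))
S = Rational(309528799, 43400) (S = Add(7132, Mul(-1, Rational(1, 43400))) = Add(7132, Rational(-1, 43400)) = Rational(309528799, 43400) ≈ 7132.0)
Add(Function('m')(Mul(-33, -5)), S) = Add(Mul(4, Pow(Mul(-33, -5), Rational(5, 2))), Rational(309528799, 43400)) = Add(Mul(4, Pow(165, Rational(5, 2))), Rational(309528799, 43400)) = Add(Mul(4, Mul(27225, Pow(165, Rational(1, 2)))), Rational(309528799, 43400)) = Add(Mul(108900, Pow(165, Rational(1, 2))), Rational(309528799, 43400)) = Add(Rational(309528799, 43400), Mul(108900, Pow(165, Rational(1, 2))))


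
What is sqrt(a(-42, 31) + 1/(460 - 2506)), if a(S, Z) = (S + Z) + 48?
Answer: sqrt(154884246)/2046 ≈ 6.0827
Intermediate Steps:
a(S, Z) = 48 + S + Z
sqrt(a(-42, 31) + 1/(460 - 2506)) = sqrt((48 - 42 + 31) + 1/(460 - 2506)) = sqrt(37 + 1/(-2046)) = sqrt(37 - 1/2046) = sqrt(75701/2046) = sqrt(154884246)/2046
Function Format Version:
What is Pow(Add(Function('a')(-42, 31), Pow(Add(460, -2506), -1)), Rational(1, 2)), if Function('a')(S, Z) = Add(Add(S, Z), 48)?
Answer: Mul(Rational(1, 2046), Pow(154884246, Rational(1, 2))) ≈ 6.0827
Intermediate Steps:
Function('a')(S, Z) = Add(48, S, Z)
Pow(Add(Function('a')(-42, 31), Pow(Add(460, -2506), -1)), Rational(1, 2)) = Pow(Add(Add(48, -42, 31), Pow(Add(460, -2506), -1)), Rational(1, 2)) = Pow(Add(37, Pow(-2046, -1)), Rational(1, 2)) = Pow(Add(37, Rational(-1, 2046)), Rational(1, 2)) = Pow(Rational(75701, 2046), Rational(1, 2)) = Mul(Rational(1, 2046), Pow(154884246, Rational(1, 2)))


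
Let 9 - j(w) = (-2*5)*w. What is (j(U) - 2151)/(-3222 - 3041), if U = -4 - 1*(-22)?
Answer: 1962/6263 ≈ 0.31327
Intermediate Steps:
U = 18 (U = -4 + 22 = 18)
j(w) = 9 + 10*w (j(w) = 9 - (-2*5)*w = 9 - (-10)*w = 9 + 10*w)
(j(U) - 2151)/(-3222 - 3041) = ((9 + 10*18) - 2151)/(-3222 - 3041) = ((9 + 180) - 2151)/(-6263) = (189 - 2151)*(-1/6263) = -1962*(-1/6263) = 1962/6263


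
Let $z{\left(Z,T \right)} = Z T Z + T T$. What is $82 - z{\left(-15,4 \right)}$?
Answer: $-834$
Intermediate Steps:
$z{\left(Z,T \right)} = T^{2} + T Z^{2}$ ($z{\left(Z,T \right)} = T Z Z + T^{2} = T Z^{2} + T^{2} = T^{2} + T Z^{2}$)
$82 - z{\left(-15,4 \right)} = 82 - 4 \left(4 + \left(-15\right)^{2}\right) = 82 - 4 \left(4 + 225\right) = 82 - 4 \cdot 229 = 82 - 916 = -834$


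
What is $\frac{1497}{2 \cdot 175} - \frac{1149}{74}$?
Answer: $- \frac{72843}{6475} \approx -11.25$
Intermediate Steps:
$\frac{1497}{2 \cdot 175} - \frac{1149}{74} = \frac{1497}{350} - \frac{1149}{74} = - \frac{72843}{6475}$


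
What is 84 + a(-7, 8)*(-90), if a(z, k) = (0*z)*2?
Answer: 84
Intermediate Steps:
a(z, k) = 0 (a(z, k) = 0*2 = 0)
84 + a(-7, 8)*(-90) = 84 + 0*(-90) = 84 + 0 = 84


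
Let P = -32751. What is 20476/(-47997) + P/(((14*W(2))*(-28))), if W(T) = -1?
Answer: -1579976339/18814824 ≈ -83.975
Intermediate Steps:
20476/(-47997) + P/(((14*W(2))*(-28))) = 20476/(-47997) - 32751/((14*(-1))*(-28)) = 20476*(-1/47997) - 32751/((-14*(-28))) = -20476/47997 - 32751/392 = -1579976339/18814824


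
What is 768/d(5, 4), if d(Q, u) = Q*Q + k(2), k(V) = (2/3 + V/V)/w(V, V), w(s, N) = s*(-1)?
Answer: 4608/145 ≈ 31.779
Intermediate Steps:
w(s, N) = -s
k(V) = -5/(3*V) (k(V) = (2/3 + V/V)/((-V)) = (2*(1/3) + 1)*(-1/V) = (2/3 + 1)*(-1/V) = 5*(-1/V)/3 = -5/(3*V))
d(Q, u) = -5/6 + Q**2 (d(Q, u) = Q*Q - 5/3/2 = Q**2 - 5/3*1/2 = Q**2 - 5/6 = -5/6 + Q**2)
768/d(5, 4) = 768/(-5/6 + 5**2) = 768/(-5/6 + 25) = 768/(145/6) = 768*(6/145) = 4608/145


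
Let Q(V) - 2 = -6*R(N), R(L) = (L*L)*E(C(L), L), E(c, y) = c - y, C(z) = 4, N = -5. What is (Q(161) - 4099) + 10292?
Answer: 4845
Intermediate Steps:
R(L) = L²*(4 - L) (R(L) = (L*L)*(4 - L) = L²*(4 - L))
Q(V) = -1348 (Q(V) = 2 - 6*(-5)²*(4 - 1*(-5)) = 2 - 150*(4 + 5) = 2 - 150*9 = 2 - 6*225 = 2 - 1350 = -1348)
(Q(161) - 4099) + 10292 = (-1348 - 4099) + 10292 = -5447 + 10292 = 4845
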